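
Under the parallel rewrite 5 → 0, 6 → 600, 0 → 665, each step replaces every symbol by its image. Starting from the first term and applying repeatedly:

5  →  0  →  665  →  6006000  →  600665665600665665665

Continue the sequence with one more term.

φ(600665665600665665665) expands symbol-by-symbol to 600 665 665 600 600 0 600 600 0 600 665 665 600 600 0 600 600 0 600 600 0; joining the 21 pieces gives the next term.

60066566560060006006000600665665600600060060006006000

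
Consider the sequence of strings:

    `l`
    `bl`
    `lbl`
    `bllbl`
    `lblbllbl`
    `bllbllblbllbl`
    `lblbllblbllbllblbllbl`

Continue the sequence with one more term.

bllbllblbllbllblbllblbllbllblbllbl

This is a Fibonacci-style word recurrence s(k) = s(k−2)·s(k−1): e.g. l·bl = lbl.
Continuing: bllbllblbllbl · lblbllblbllbllblbllbl gives term 8.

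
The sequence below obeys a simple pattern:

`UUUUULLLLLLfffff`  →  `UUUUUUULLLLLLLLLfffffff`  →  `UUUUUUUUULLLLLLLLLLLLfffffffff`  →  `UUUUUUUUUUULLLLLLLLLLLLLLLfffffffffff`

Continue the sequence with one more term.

Each string has the form U^{2n+1} L^{3n} f^{2n+1}, where the shown terms are n = 2, 3, 4, 5.
For the next term, n = 6, so the run lengths are 13, 18, 13.

UUUUUUUUUUUUULLLLLLLLLLLLLLLLLLfffffffffffff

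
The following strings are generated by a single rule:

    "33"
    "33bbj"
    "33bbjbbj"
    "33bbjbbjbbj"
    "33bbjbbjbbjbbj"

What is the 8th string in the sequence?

33bbjbbjbbjbbjbbjbbjbbj

Every step adds bbj to the end: s(k+1) = s(k)·bbj.
From 33bbjbbjbbjbbj, 3 further steps: 33bbjbbjbbjbbj → 33bbjbbjbbjbbjbbj → 33bbjbbjbbjbbjbbjbbj → (answer).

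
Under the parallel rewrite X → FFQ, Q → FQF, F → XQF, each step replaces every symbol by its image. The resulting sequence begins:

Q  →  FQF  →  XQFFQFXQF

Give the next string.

Rewriting each symbol of XQFFQFXQF: X→FFQ, Q→FQF, F→XQF, F→XQF, Q→FQF, F→XQF, X→FFQ, Q→FQF, F→XQF, which concatenates to FFQ FQF XQF XQF FQF XQF FFQ FQF XQF.

FFQFQFXQFXQFFQFXQFFFQFQFXQF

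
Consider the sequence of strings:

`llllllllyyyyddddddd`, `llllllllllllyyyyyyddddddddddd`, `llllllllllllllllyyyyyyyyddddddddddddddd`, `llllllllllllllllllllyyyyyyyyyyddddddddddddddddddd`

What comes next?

Each string has the form l^{4n} y^{2n} d^{4n-1}, where the shown terms are n = 2, 3, 4, 5.
Setting n = 6 gives 24, 12, 23 characters in each block.

llllllllllllllllllllllllyyyyyyyyyyyyddddddddddddddddddddddd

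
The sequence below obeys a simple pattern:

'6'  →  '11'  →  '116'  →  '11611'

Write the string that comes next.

From term 3 onward, concatenate the last term with the second-to-last: 11·6 = 116, 116·11 = 11611, …
The next term joins 11611 and 116.

11611116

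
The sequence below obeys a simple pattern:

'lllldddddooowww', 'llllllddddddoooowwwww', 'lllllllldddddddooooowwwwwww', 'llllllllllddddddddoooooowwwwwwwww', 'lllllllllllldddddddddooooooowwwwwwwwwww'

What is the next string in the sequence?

llllllllllllllddddddddddoooooooowwwwwwwwwwwww

Reading off run lengths: l runs 4, 6, 8, 10, 12; d runs 5, 6, 7, 8, 9; o runs 3, 4, 5, 6, 7; w runs 3, 5, 7, 9, 11 — each is linear in n, where the shown terms are n = 2, 3, 4, 5, 6.
For the next term, n = 7, so the run lengths are 14, 10, 8, 13.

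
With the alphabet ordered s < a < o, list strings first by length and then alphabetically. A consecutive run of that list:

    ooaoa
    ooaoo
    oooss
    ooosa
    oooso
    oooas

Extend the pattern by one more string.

The successor of oooas increments the rightmost position that isn't already o and resets every position after it to s.

oooaa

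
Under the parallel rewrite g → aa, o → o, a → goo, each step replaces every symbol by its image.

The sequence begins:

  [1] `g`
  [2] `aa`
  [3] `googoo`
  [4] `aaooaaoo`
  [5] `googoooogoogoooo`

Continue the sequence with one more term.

φ(googoooogoogoooo) expands symbol-by-symbol to aa o o aa o o o o aa o o aa o o o o; joining the 16 pieces gives the next term.

aaooaaooooaaooaaoooo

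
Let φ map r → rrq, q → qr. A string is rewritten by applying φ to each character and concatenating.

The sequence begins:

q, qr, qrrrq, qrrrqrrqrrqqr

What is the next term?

Applying the rule to each of the 13 symbols of qrrrqrrqrrqqr gives the pieces qr rrq rrq rrq qr rrq rrq qr rrq rrq qr qr rrq, which concatenate to the answer.

qrrrqrrqrrqqrrrqrrqqrrrqrrqqrqrrrq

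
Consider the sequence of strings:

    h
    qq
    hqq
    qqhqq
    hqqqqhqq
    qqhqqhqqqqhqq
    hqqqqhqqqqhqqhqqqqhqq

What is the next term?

From term 3 onward, concatenate the second-to-last term with the last: h·qq = hqq, qq·hqq = qqhqq, …
Continuing: qqhqqhqqqqhqq · hqqqqhqqqqhqqhqqqqhqq gives term 8.

qqhqqhqqqqhqqhqqqqhqqqqhqqhqqqqhqq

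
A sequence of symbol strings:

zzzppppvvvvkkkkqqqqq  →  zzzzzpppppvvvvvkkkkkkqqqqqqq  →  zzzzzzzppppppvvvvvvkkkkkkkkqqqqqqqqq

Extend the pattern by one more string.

Each string has the form z^{2n-1} p^{n+2} v^{n+2} k^{2n} q^{2n+1}, where the shown terms are n = 2, 3, 4.
At n = 5 the blocks have lengths 9, 7, 7, 10, 11.

zzzzzzzzzpppppppvvvvvvvkkkkkkkkkkqqqqqqqqqqq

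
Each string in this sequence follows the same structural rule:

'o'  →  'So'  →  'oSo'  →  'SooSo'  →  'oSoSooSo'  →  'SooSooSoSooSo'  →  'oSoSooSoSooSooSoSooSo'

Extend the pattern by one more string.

SooSooSoSooSooSoSooSoSooSooSoSooSo

This is a Fibonacci-style word recurrence s(k) = s(k−2)·s(k−1): e.g. o·So = oSo.
Continuing: SooSooSoSooSo · oSoSooSoSooSooSoSooSo gives term 8.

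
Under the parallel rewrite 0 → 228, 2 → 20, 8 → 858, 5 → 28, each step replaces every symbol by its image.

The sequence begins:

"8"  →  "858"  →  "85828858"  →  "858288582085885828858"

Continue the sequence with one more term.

Applying the rule to each of the 21 symbols of 858288582085885828858 gives the pieces 858 28 858 20 858 858 28 858 20 228 858 28 858 858 28 858 20 858 858 28 858, which concatenate to the answer.

8582885820858858288582022885828858858288582085885828858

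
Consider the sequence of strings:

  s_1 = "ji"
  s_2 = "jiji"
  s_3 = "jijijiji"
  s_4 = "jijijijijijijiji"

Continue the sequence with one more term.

jijijijijijijijijijijijijijijiji

s(k+1) = s(k)·s(k) — each term doubles the last.
One more doubling of jijijijijijijiji gives the answer.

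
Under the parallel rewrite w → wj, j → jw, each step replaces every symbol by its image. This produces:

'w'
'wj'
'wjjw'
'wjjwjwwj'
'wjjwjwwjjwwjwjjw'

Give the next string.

wjjwjwwjjwwjwjjwjwwjwjjwwjjwjwwj

Applying the rule to each of the 16 symbols of wjjwjwwjjwwjwjjw gives the pieces wj jw jw wj jw wj wj jw jw wj wj jw wj jw jw wj, which concatenate to the answer.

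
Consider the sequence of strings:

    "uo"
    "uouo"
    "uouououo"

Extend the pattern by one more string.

Every step duplicates the string.
One more doubling of uouououo gives the answer.

uouououououououo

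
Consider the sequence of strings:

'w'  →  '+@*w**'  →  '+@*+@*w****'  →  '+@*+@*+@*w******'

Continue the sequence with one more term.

Each term wraps the previous one in +@* on the left and ** on the right.
So the next term is +@*·+@*+@*+@*w******·**.

+@*+@*+@*+@*w********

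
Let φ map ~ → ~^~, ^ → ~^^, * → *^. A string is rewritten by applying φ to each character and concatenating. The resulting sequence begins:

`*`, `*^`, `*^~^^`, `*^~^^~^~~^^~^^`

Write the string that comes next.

φ(*^~^^~^~~^^~^^) expands symbol-by-symbol to *^ ~^^ ~^~ ~^^ ~^^ ~^~ ~^^ ~^~ ~^~ ~^^ ~^^ ~^~ ~^^ ~^^; joining the 14 pieces gives the next term.

*^~^^~^~~^^~^^~^~~^^~^~~^~~^^~^^~^~~^^~^^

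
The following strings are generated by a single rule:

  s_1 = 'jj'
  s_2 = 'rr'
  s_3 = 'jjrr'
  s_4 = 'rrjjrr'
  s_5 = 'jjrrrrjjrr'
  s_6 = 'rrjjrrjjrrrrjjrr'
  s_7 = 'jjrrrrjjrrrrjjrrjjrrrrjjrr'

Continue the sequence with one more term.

rrjjrrjjrrrrjjrrjjrrrrjjrrrrjjrrjjrrrrjjrr

Each term (from the third on) is the two preceding terms concatenated in order: term 3 = jj·rr = jjrr.
Continuing: rrjjrrjjrrrrjjrr · jjrrrrjjrrrrjjrrjjrrrrjjrr gives term 8.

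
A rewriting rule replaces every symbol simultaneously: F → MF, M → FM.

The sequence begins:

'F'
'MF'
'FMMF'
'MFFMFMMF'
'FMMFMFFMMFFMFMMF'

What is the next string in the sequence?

MFFMFMMFFMMFMFFMFMMFMFFMMFFMFMMF

Replace each of the 16 characters of FMMFMFFMMFFMFMMF in place — MF FM FM MF FM MF MF FM FM MF MF FM MF FM FM MF — and concatenate.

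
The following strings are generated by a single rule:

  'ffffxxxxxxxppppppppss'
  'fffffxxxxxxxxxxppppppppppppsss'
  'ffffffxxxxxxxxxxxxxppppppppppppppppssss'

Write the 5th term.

The n-th term is n+2 f's then 3n+1 x's then 4n p's then n s's, where the shown terms are n = 2, 3, 4.
Setting n = 6 gives 8, 19, 24, 6 characters in each block.

ffffffffxxxxxxxxxxxxxxxxxxxppppppppppppppppppppppppssssss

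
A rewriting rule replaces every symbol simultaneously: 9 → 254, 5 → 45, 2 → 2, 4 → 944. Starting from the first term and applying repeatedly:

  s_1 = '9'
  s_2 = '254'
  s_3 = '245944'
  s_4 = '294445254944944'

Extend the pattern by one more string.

Replace each of the 15 characters of 294445254944944 in place — 2 254 944 944 944 45 2 45 944 254 944 944 254 944 944 — and concatenate.

225494494494445245944254944944254944944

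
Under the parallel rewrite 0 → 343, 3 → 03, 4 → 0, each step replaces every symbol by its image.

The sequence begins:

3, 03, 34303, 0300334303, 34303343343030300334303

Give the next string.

Replace each of the 23 characters of 34303343343030300334303 in place — 03 0 03 343 03 03 0 03 03 0 03 343 03 343 03 343 343 03 03 0 03 343 03 — and concatenate.

030033430303003030033430334303343343030300334303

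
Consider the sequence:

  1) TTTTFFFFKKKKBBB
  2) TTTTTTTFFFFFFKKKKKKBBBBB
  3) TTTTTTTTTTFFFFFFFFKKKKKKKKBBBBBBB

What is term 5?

The n-th term is 3n+1 T's then 2n+2 F's then 2n+2 K's then 2n+1 B's (n = 1, 2, …).
At n = 5 the blocks have lengths 16, 12, 12, 11.

TTTTTTTTTTTTTTTTFFFFFFFFFFFFKKKKKKKKKKKKBBBBBBBBBBB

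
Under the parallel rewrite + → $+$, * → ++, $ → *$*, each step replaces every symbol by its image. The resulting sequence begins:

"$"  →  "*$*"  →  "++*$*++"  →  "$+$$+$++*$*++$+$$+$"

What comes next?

*$*$+$*$**$*$+$*$*$+$$+$++*$*++$+$$+$*$*$+$*$**$*$+$*$*

Applying the rule to each of the 19 symbols of $+$$+$++*$*++$+$$+$ gives the pieces *$* $+$ *$* *$* $+$ *$* $+$ $+$ ++ *$* ++ $+$ $+$ *$* $+$ *$* *$* $+$ *$*, which concatenate to the answer.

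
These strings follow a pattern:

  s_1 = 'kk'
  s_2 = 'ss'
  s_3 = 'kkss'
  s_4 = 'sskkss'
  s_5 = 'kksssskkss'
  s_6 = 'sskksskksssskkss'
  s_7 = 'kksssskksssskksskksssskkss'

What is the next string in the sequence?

sskksskksssskksskksssskksssskksskksssskkss

This is a Fibonacci-style word recurrence s(k) = s(k−2)·s(k−1): e.g. kk·ss = kkss.
The next term joins sskksskksssskkss and kksssskksssskksskksssskkss.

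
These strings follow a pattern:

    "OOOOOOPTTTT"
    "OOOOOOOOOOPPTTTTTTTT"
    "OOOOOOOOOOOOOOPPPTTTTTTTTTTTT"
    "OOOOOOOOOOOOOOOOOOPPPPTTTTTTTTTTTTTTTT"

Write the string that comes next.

OOOOOOOOOOOOOOOOOOOOOOPPPPPTTTTTTTTTTTTTTTTTTTT

Reading off run lengths: O runs 6, 10, 14, 18; P runs 1, 2, 3, 4; T runs 4, 8, 12, 16 — each is linear in n (n = 1, 2, …).
At n = 5 the blocks have lengths 22, 5, 20.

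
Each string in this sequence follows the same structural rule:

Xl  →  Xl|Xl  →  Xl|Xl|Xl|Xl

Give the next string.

Each string is two copies of the previous one joined by '|'.
So the next term is two copies of Xl|Xl|Xl|Xl with '|' between the halves.

Xl|Xl|Xl|Xl|Xl|Xl|Xl|Xl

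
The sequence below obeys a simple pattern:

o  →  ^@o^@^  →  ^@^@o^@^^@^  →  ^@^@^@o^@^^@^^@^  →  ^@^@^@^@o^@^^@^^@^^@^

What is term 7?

^@^@^@^@^@^@o^@^^@^^@^^@^^@^^@^

Each term wraps the previous one in ^@ on the left and ^@^ on the right.
From ^@^@^@^@o^@^^@^^@^^@^, 2 further steps: ^@^@^@^@o^@^^@^^@^^@^ → ^@^@^@^@^@o^@^^@^^@^^@^^@^ → (answer).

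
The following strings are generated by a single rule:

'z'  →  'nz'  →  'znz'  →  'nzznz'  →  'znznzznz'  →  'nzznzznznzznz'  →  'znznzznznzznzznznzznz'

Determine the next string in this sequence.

From term 3 onward, concatenate the second-to-last term with the last: z·nz = znz, nz·znz = nzznz, …
The next term joins nzznzznznzznz and znznzznznzznzznznzznz.

nzznzznznzznzznznzznznzznzznznzznz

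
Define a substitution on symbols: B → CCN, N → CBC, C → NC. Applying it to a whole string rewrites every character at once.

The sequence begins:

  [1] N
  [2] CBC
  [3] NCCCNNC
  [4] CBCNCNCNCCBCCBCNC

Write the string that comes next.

φ(CBCNCNCNCCBCCBCNC) expands symbol-by-symbol to NC CCN NC CBC NC CBC NC CBC NC NC CCN NC NC CCN NC CBC NC; joining the 17 pieces gives the next term.

NCCCNNCCBCNCCBCNCCBCNCNCCCNNCNCCCNNCCBCNC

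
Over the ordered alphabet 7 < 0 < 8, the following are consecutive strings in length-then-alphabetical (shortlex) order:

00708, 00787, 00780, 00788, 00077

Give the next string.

The successor of 00077 increments the rightmost position that isn't already 8 and resets every position after it to 7.

00070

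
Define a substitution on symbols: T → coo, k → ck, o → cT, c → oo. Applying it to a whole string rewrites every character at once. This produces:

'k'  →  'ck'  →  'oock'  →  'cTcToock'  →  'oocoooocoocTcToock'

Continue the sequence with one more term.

Applying the rule to each of the 18 symbols of oocoooocoocTcToock gives the pieces cT cT oo cT cT cT cT oo cT cT oo coo oo coo cT cT oo ck, which concatenate to the answer.

cTcToocTcTcTcToocTcToocoooocoocTcToock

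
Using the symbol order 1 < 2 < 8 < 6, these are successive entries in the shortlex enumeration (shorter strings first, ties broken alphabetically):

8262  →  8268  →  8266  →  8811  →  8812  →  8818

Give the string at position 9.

Stepping forward 3 times from 8818: 8818 → 8816 → 8821, then the target.

8822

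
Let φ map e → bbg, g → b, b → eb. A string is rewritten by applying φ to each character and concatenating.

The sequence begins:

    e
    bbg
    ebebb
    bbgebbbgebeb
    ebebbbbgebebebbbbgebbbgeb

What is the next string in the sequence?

bbgebbbgebebebebbbbgebbbgebbbgebebebebbbbgebebebbbbgeb

Replace each of the 25 characters of ebebbbbgebebebbbbgebbbgeb in place — bbg eb bbg eb eb eb eb b bbg eb bbg eb bbg eb eb eb eb b bbg eb eb eb b bbg eb — and concatenate.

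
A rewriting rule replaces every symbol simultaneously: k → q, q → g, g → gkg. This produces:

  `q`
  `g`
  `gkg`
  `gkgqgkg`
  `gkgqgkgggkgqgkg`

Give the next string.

Rewriting the 15 symbols of gkgqgkgggkgqgkg one by one yields gkg q gkg g gkg q gkg gkg gkg q gkg g gkg q gkg; concatenated:

gkgqgkgggkgqgkggkggkgqgkgggkgqgkg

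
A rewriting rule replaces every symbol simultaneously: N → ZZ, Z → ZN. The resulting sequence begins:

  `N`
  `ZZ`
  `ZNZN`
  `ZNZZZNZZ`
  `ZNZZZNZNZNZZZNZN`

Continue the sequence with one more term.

Rewriting the 16 symbols of ZNZZZNZNZNZZZNZN one by one yields ZN ZZ ZN ZN ZN ZZ ZN ZZ ZN ZZ ZN ZN ZN ZZ ZN ZZ; concatenated:

ZNZZZNZNZNZZZNZZZNZZZNZNZNZZZNZZ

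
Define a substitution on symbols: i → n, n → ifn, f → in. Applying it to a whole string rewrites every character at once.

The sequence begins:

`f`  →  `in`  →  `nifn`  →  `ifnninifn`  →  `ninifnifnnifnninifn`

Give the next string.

ifnnifnninifnninifnifnninifnifnnifnninifn

Replace each of the 19 characters of ninifnifnnifnninifn in place — ifn n ifn n in ifn n in ifn ifn n in ifn ifn n ifn n in ifn — and concatenate.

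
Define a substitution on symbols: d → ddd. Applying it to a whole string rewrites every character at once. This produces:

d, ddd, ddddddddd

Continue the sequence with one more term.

ddddddddddddddddddddddddddd

Rewriting each symbol of ddddddddd: d→ddd, d→ddd, d→ddd, d→ddd, d→ddd, d→ddd, d→ddd, d→ddd, d→ddd, which concatenates to ddd ddd ddd ddd ddd ddd ddd ddd ddd.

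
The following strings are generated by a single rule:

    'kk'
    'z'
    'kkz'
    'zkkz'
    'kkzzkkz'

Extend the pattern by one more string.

zkkzkkzzkkz

From term 3 onward, concatenate the second-to-last term with the last: kk·z = kkz, z·kkz = zkkz, …
So term 6 is zkkz·kkzzkkz.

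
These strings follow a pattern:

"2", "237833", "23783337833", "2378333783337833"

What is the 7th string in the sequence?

Every step adds 37833 to the end: s(k+1) = s(k)·37833.
From 2378333783337833, 3 further steps: 2378333783337833 → 237833378333783337833 → 23783337833378333783337833 → (answer).

2378333783337833378333783337833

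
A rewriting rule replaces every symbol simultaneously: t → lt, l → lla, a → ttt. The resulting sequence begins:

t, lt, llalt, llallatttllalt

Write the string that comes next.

Replace each of the 14 characters of llallatttllalt in place — lla lla ttt lla lla ttt lt lt lt lla lla ttt lla lt — and concatenate.

llallatttllallatttltltltllallatttllalt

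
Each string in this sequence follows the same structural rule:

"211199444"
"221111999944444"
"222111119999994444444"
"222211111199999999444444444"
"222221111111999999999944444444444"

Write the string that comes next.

222222111111119999999999994444444444444

The n-th term is n 2's then n+2 1's then 2n 9's then 2n+1 4's (n = 1, 2, …).
Setting n = 6 gives 6, 8, 12, 13 characters in each block.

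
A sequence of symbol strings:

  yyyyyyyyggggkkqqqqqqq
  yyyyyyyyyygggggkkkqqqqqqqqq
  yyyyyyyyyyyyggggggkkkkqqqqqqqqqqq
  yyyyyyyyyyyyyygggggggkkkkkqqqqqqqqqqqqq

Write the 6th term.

Each string has the form y^{2n+2} g^{n+1} k^{n-1} q^{2n+1}, where the shown terms are n = 3, 4, 5, 6.
At n = 8 the blocks have lengths 18, 9, 7, 17.

yyyyyyyyyyyyyyyyyygggggggggkkkkkkkqqqqqqqqqqqqqqqqq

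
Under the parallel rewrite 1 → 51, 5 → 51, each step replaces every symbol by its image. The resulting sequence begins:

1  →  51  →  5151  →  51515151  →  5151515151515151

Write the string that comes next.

Rewriting the 16 symbols of 5151515151515151 one by one yields 51 51 51 51 51 51 51 51 51 51 51 51 51 51 51 51; concatenated:

51515151515151515151515151515151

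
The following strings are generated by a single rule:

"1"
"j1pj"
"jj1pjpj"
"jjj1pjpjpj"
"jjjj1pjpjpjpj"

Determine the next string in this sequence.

Each term wraps the previous one in j on the left and pj on the right.
Applying this once more to jjjj1pjpjpjpj:

jjjjj1pjpjpjpjpj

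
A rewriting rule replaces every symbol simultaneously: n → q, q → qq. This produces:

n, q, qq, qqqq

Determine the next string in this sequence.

qqqqqqqq

Apply φ to qqqq symbol by symbol: q→qq, q→qq, q→qq, q→qq; joined: qq qq qq qq.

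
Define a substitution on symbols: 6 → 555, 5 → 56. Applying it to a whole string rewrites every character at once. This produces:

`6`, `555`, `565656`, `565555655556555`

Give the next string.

Replace each of the 15 characters of 565555655556555 in place — 56 555 56 56 56 56 555 56 56 56 56 555 56 56 56 — and concatenate.

565555656565655556565656555565656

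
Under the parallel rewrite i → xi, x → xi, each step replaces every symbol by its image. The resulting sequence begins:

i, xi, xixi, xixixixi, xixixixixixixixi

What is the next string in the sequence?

φ(xixixixixixixixi) expands symbol-by-symbol to xi xi xi xi xi xi xi xi xi xi xi xi xi xi xi xi; joining the 16 pieces gives the next term.

xixixixixixixixixixixixixixixixi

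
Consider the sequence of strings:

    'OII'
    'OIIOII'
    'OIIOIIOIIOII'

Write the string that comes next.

s(k+1) = s(k)·s(k) — each term doubles the last.
One more doubling of OIIOIIOIIOII gives the answer.

OIIOIIOIIOIIOIIOIIOIIOII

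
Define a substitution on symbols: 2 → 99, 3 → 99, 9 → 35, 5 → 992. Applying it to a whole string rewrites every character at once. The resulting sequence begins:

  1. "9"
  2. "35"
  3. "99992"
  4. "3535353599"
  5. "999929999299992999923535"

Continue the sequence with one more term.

φ(999929999299992999923535) expands symbol-by-symbol to 35 35 35 35 99 35 35 35 35 99 35 35 35 35 99 35 35 35 35 99 99 992 99 992; joining the 24 pieces gives the next term.

35353535993535353599353535359935353535999999299992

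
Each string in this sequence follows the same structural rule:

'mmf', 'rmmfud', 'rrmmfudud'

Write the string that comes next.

s(k+1) = r·s(k)·ud, so each term gains r as a prefix and ud as a suffix.
One more step from rrmmfudud gives the answer.

rrrmmfududud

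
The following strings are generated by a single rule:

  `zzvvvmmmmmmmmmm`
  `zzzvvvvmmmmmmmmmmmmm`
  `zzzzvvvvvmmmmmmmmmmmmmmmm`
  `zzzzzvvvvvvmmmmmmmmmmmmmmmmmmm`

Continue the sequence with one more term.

zzzzzzvvvvvvvmmmmmmmmmmmmmmmmmmmmmm

Term n consists of n-1 z's, followed by n v's, followed by 3n+1 m's, where the shown terms are n = 3, 4, 5, 6.
Setting n = 7 gives 6, 7, 22 characters in each block.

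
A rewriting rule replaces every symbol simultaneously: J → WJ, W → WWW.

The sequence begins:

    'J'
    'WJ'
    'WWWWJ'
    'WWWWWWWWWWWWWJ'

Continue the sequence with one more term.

Rewriting the 14 symbols of WWWWWWWWWWWWWJ one by one yields WWW WWW WWW WWW WWW WWW WWW WWW WWW WWW WWW WWW WWW WJ; concatenated:

WWWWWWWWWWWWWWWWWWWWWWWWWWWWWWWWWWWWWWWWJ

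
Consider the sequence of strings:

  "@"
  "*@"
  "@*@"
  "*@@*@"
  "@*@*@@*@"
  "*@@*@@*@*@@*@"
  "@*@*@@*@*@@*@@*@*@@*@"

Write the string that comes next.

From term 3 onward, concatenate the second-to-last term with the last: @·*@ = @*@, *@·@*@ = *@@*@, …
So term 8 is *@@*@@*@*@@*@·@*@*@@*@*@@*@@*@*@@*@.

*@@*@@*@*@@*@@*@*@@*@*@@*@@*@*@@*@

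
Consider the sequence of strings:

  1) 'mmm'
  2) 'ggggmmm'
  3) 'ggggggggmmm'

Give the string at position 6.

Each term is the previous one with gggg prepended.
From ggggggggmmm, 3 further steps: ggggggggmmm → ggggggggggggmmm → ggggggggggggggggmmm → (answer).

ggggggggggggggggggggmmm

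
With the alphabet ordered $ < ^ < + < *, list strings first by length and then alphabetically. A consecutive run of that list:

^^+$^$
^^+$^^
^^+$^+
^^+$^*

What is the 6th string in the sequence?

Advancing 2 positions from ^^+$^* through ^^+$^* → ^^+$+$ reaches term 6.

^^+$+^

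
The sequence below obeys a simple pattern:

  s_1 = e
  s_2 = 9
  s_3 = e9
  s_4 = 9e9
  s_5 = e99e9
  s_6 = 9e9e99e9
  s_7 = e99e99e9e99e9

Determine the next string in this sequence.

This is a Fibonacci-style word recurrence s(k) = s(k−2)·s(k−1): e.g. e·9 = e9.
So term 8 is 9e9e99e9·e99e99e9e99e9.

9e9e99e9e99e99e9e99e9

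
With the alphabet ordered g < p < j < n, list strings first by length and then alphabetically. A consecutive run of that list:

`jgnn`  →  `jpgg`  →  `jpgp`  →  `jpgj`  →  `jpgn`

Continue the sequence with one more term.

Find the rightmost character of jpgn below n, bump it to the next letter, and reset everything to its right to g.

jppg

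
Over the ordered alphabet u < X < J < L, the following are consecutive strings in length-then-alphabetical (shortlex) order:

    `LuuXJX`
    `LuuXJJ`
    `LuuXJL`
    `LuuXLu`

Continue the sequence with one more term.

The successor of LuuXLu increments the rightmost position that isn't already L and resets every position after it to u.

LuuXLX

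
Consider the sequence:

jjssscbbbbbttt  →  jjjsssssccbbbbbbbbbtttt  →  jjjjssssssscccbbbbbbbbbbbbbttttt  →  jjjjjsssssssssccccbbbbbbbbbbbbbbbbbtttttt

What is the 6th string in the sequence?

jjjjjjjsssssssssssssccccccbbbbbbbbbbbbbbbbbbbbbbbbbtttttttt

Term n consists of n+1 j's, followed by 2n+1 s's, followed by n c's, followed by 4n+1 b's, followed by n+2 t's (n = 1, 2, …).
At n = 6 the blocks have lengths 7, 13, 6, 25, 8.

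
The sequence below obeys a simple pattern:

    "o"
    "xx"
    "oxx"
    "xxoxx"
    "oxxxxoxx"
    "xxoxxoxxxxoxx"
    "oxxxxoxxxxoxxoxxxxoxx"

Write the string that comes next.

xxoxxoxxxxoxxoxxxxoxxxxoxxoxxxxoxx

Each term (from the third on) is the two preceding terms concatenated in order: term 3 = o·xx = oxx.
The next term joins xxoxxoxxxxoxx and oxxxxoxxxxoxxoxxxxoxx.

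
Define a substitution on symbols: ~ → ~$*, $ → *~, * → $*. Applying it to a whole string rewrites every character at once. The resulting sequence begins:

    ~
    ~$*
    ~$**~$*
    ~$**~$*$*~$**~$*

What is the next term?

~$**~$*$*~$**~$**~$*~$**~$*$*~$**~$*

Replace each of the 16 characters of ~$**~$*$*~$**~$* in place — ~$* *~ $* $* ~$* *~ $* *~ $* ~$* *~ $* $* ~$* *~ $* — and concatenate.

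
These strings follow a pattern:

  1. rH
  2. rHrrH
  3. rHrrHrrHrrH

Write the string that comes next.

Every step duplicates the string with 'r' between the halves.
Doubling rHrrHrrHrrH with 'r' between the halves:

rHrrHrrHrrHrrHrrHrrHrrH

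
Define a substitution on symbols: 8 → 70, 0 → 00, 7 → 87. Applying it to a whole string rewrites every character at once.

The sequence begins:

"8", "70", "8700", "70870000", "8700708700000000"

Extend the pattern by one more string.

70870000870070870000000000000000

Applying the rule to each of the 16 symbols of 8700708700000000 gives the pieces 70 87 00 00 87 00 70 87 00 00 00 00 00 00 00 00, which concatenate to the answer.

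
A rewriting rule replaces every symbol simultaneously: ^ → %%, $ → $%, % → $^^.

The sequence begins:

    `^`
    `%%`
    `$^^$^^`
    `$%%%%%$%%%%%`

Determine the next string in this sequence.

Apply φ to $%%%%%$%%%%% symbol by symbol: $→$%, %→$^^, %→$^^, %→$^^, %→$^^, %→$^^, $→$%, %→$^^, %→$^^, %→$^^, %→$^^, %→$^^; joined: $% $^^ $^^ $^^ $^^ $^^ $% $^^ $^^ $^^ $^^ $^^.

$%$^^$^^$^^$^^$^^$%$^^$^^$^^$^^$^^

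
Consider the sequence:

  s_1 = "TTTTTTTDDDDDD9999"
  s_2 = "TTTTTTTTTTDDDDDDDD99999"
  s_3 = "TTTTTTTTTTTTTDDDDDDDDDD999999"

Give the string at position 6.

Reading off run lengths: T runs 7, 10, 13; D runs 6, 8, 10; 9 runs 4, 5, 6 — each is linear in n, where the shown terms are n = 2, 3, 4.
For term 6, n = 7, so the run lengths are 22, 16, 9.

TTTTTTTTTTTTTTTTTTTTTTDDDDDDDDDDDDDDDD999999999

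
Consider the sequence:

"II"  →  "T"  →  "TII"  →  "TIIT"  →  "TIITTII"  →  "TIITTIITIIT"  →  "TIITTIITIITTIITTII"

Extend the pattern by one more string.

From term 3 onward, concatenate the last term with the second-to-last: T·II = TII, TII·T = TIIT, …
The next term joins TIITTIITIITTIITTII and TIITTIITIIT.

TIITTIITIITTIITTIITIITTIITIIT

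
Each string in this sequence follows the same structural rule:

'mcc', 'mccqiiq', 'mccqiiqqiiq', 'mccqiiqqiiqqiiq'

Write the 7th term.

The strings grow by a fixed suffix qiiq each time.
From mccqiiqqiiqqiiq, 3 further steps: mccqiiqqiiqqiiq → mccqiiqqiiqqiiqqiiq → mccqiiqqiiqqiiqqiiqqiiq → (answer).

mccqiiqqiiqqiiqqiiqqiiqqiiq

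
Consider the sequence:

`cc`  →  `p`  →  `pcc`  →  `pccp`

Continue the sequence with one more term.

Each term (from the third on) is the previous term followed by the one before it: term 3 = p·cc = pcc.
Continuing: pccp · pcc gives term 5.

pccppcc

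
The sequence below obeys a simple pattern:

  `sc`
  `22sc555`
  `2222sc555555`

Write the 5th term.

Every step adds 22 to the front and 555 to the end of the previous string.
From 2222sc555555, 2 further steps: 2222sc555555 → 222222sc555555555 → (answer).

22222222sc555555555555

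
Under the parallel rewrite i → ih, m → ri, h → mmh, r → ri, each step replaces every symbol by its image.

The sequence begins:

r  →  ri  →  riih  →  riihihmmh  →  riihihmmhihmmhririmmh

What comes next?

Rewriting the 21 symbols of riihihmmhihmmhririmmh one by one yields ri ih ih mmh ih mmh ri ri mmh ih mmh ri ri mmh ri ih ri ih ri ri mmh; concatenated:

riihihmmhihmmhririmmhihmmhririmmhriihriihririmmh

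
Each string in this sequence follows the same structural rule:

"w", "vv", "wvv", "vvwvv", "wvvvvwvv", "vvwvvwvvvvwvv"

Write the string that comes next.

From term 3 onward, concatenate the second-to-last term with the last: w·vv = wvv, vv·wvv = vvwvv, …
Continuing: wvvvvwvv · vvwvvwvvvvwvv gives term 7.

wvvvvwvvvvwvvwvvvvwvv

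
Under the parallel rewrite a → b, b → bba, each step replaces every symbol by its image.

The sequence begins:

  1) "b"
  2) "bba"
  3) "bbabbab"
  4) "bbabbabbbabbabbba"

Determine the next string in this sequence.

bbabbabbbabbabbbabbabbabbbabbabbbabbabbab

Replace each of the 17 characters of bbabbabbbabbabbba in place — bba bba b bba bba b bba bba bba b bba bba b bba bba bba b — and concatenate.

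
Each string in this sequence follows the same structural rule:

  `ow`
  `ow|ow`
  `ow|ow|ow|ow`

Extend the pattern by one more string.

s(k+1) = s(k)·|·s(k) — each term doubles the last with '|' between the halves.
Doubling ow|ow|ow|ow with '|' between the halves:

ow|ow|ow|ow|ow|ow|ow|ow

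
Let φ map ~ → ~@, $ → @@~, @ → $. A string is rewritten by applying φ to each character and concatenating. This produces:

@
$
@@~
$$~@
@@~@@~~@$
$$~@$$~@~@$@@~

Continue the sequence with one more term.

Replace each of the 14 characters of $$~@$$~@~@$@@~ in place — @@~ @@~ ~@ $ @@~ @@~ ~@ $ ~@ $ @@~ $ $ ~@ — and concatenate.

@@~@@~~@$@@~@@~~@$~@$@@~$$~@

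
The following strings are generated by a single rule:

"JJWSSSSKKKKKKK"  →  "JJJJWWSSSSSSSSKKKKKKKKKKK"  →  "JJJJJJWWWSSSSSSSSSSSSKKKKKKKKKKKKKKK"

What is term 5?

JJJJJJJJJJWWWWWSSSSSSSSSSSSSSSSSSSSKKKKKKKKKKKKKKKKKKKKKKK

Reading off run lengths: J runs 2, 4, 6; W runs 1, 2, 3; S runs 4, 8, 12; K runs 7, 11, 15 — each is linear in n (n = 1, 2, …).
Setting n = 5 gives 10, 5, 20, 23 characters in each block.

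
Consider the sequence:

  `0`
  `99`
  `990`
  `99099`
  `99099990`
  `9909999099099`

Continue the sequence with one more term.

990999909909999099990

This is a Fibonacci-style word recurrence s(k) = s(k−1)·s(k−2): e.g. 99·0 = 990.
So term 7 is 9909999099099·99099990.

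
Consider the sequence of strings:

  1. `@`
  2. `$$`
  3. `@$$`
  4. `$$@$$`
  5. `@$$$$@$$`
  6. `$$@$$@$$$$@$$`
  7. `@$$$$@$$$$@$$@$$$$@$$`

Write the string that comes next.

From term 3 onward, concatenate the second-to-last term with the last: @·$$ = @$$, $$·@$$ = $$@$$, …
So term 8 is $$@$$@$$$$@$$·@$$$$@$$$$@$$@$$$$@$$.

$$@$$@$$$$@$$@$$$$@$$$$@$$@$$$$@$$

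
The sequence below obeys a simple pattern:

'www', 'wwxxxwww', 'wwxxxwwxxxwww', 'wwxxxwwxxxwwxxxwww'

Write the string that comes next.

Each term is the previous one with wwxxx prepended.
Applying this once more to wwxxxwwxxxwwxxxwww:

wwxxxwwxxxwwxxxwwxxxwww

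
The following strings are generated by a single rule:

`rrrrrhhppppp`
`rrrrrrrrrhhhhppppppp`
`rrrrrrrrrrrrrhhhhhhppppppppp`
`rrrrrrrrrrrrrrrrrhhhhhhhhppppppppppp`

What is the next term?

Each string has the form r^{4n+1} h^{2n} p^{2n+3} (n = 1, 2, …).
Setting n = 5 gives 21, 10, 13 characters in each block.

rrrrrrrrrrrrrrrrrrrrrhhhhhhhhhhppppppppppppp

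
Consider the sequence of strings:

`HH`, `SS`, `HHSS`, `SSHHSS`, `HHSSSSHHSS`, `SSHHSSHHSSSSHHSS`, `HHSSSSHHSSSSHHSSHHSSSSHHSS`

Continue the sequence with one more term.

SSHHSSHHSSSSHHSSHHSSSSHHSSSSHHSSHHSSSSHHSS

This is a Fibonacci-style word recurrence s(k) = s(k−2)·s(k−1): e.g. HH·SS = HHSS.
So term 8 is SSHHSSHHSSSSHHSS·HHSSSSHHSSSSHHSSHHSSSSHHSS.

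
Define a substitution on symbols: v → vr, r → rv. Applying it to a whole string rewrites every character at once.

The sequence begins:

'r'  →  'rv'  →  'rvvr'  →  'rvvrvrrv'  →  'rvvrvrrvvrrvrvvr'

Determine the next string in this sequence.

Replace each of the 16 characters of rvvrvrrvvrrvrvvr in place — rv vr vr rv vr rv rv vr vr rv rv vr rv vr vr rv — and concatenate.

rvvrvrrvvrrvrvvrvrrvrvvrrvvrvrrv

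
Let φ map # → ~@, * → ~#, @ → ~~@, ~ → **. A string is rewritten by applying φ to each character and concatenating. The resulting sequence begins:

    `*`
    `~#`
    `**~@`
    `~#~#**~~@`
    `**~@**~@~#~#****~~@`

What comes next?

Rewriting the 19 symbols of **~@**~@~#~#****~~@ one by one yields ~# ~# ** ~~@ ~# ~# ** ~~@ ** ~@ ** ~@ ~# ~# ~# ~# ** ** ~~@; concatenated:

~#~#**~~@~#~#**~~@**~@**~@~#~#~#~#****~~@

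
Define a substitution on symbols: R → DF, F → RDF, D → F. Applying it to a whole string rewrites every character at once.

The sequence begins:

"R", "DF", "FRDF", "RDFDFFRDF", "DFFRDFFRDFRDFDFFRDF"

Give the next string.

FRDFRDFDFFRDFRDFDFFRDFDFFRDFFRDFRDFDFFRDF

Replace each of the 19 characters of DFFRDFFRDFRDFDFFRDF in place — F RDF RDF DF F RDF RDF DF F RDF DF F RDF F RDF RDF DF F RDF — and concatenate.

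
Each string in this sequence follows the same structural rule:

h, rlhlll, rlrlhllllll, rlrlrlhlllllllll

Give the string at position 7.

rlrlrlrlrlrlhllllllllllllllllll

s(k+1) = rl·s(k)·lll, so each term gains rl as a prefix and lll as a suffix.
From rlrlrlhlllllllll, 3 further steps: rlrlrlhlllllllll → rlrlrlrlhllllllllllll → rlrlrlrlrlhlllllllllllllll → (answer).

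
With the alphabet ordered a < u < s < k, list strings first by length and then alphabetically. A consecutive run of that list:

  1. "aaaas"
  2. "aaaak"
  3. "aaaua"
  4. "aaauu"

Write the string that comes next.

Treat aaauu as a base-4 numeral over the given alphabet and add one, carrying through any trailing k's.

aaaus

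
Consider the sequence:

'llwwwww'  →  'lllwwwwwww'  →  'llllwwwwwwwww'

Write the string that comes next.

lllllwwwwwwwwwww

The n-th term is n-1 l's then 2n-1 w's, where the shown terms are n = 3, 4, 5.
At n = 6 the blocks have lengths 5, 11.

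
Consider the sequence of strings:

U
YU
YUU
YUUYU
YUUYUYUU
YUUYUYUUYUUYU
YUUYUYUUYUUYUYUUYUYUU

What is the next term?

YUUYUYUUYUUYUYUUYUYUUYUUYUYUUYUUYU

Each term (from the third on) is the previous term followed by the one before it: term 3 = YU·U = YUU.
Continuing: YUUYUYUUYUUYUYUUYUYUU · YUUYUYUUYUUYU gives term 8.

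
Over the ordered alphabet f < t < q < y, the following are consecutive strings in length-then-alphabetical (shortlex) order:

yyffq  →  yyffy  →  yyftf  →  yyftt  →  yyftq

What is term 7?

yyfqf

Advancing 2 positions from yyftq through yyftq → yyfty reaches term 7.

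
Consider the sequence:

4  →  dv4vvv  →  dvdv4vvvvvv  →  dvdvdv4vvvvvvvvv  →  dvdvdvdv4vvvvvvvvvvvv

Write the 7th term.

s(k+1) = dv·s(k)·vvv, so each term gains dv as a prefix and vvv as a suffix.
From dvdvdvdv4vvvvvvvvvvvv, 2 further steps: dvdvdvdv4vvvvvvvvvvvv → dvdvdvdvdv4vvvvvvvvvvvvvvv → (answer).

dvdvdvdvdvdv4vvvvvvvvvvvvvvvvvv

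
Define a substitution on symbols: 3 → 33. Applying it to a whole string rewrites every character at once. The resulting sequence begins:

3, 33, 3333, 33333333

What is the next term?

3333333333333333

Rewriting each symbol of 33333333: 3→33, 3→33, 3→33, 3→33, 3→33, 3→33, 3→33, 3→33, which concatenates to 33 33 33 33 33 33 33 33.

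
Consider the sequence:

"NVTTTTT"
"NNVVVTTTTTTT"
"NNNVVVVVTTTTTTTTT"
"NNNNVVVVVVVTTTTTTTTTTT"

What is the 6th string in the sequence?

NNNNNNVVVVVVVVVVVTTTTTTTTTTTTTTT

Each string has the form N^{n} V^{2n-1} T^{2n+3} (n = 1, 2, …).
For term 6, n = 6, so the run lengths are 6, 11, 15.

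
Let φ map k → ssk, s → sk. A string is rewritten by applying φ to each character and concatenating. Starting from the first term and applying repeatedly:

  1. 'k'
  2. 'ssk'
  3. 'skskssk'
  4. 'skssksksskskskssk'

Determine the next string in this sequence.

Rewriting the 17 symbols of skssksksskskskssk one by one yields sk ssk sk sk ssk sk ssk sk sk ssk sk ssk sk ssk sk sk ssk; concatenated:

skssksksksskskssksksksskskssksksskskskssk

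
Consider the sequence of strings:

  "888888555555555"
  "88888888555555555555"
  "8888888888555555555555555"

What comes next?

Term n consists of 2n 8's, followed by 3n 5's, where the shown terms are n = 3, 4, 5.
At n = 6 the blocks have lengths 12, 18.

888888888888555555555555555555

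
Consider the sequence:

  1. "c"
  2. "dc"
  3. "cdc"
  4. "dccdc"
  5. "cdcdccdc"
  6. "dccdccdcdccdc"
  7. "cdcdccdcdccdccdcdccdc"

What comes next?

Each term (from the third on) is the two preceding terms concatenated in order: term 3 = c·dc = cdc.
Continuing: dccdccdcdccdc · cdcdccdcdccdccdcdccdc gives term 8.

dccdccdcdccdccdcdccdcdccdccdcdccdc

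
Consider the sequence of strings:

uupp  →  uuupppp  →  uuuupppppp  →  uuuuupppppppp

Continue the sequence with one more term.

Reading off run lengths: u runs 2, 3, 4, 5; p runs 2, 4, 6, 8 — each is linear in n (n = 1, 2, …).
At n = 5 the blocks have lengths 6, 10.

uuuuuupppppppppp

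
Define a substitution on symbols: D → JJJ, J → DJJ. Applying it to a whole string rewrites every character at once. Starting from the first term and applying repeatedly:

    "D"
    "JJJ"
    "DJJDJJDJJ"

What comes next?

Expanding DJJDJJDJJ: D→JJJ, J→DJJ, J→DJJ, D→JJJ, J→DJJ, J→DJJ, D→JJJ, J→DJJ, J→DJJ. Concatenated: JJJ DJJ DJJ JJJ DJJ DJJ JJJ DJJ DJJ.

JJJDJJDJJJJJDJJDJJJJJDJJDJJ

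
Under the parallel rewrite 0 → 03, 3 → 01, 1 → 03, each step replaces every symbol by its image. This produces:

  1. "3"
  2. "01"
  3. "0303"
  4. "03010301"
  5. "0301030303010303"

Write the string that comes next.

03010303030103010301030303010301

Applying the rule to each of the 16 symbols of 0301030303010303 gives the pieces 03 01 03 03 03 01 03 01 03 01 03 03 03 01 03 01, which concatenate to the answer.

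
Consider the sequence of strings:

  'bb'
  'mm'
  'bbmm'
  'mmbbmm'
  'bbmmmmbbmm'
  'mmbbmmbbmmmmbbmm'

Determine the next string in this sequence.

bbmmmmbbmmmmbbmmbbmmmmbbmm

This is a Fibonacci-style word recurrence s(k) = s(k−2)·s(k−1): e.g. bb·mm = bbmm.
Continuing: bbmmmmbbmm · mmbbmmbbmmmmbbmm gives term 7.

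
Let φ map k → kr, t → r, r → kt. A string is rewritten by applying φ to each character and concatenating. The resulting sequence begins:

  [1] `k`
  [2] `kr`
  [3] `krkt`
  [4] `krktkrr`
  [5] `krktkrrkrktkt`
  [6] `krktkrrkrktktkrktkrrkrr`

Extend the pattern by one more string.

Replace each of the 23 characters of krktkrrkrktktkrktkrrkrr in place — kr kt kr r kr kt kt kr kt kr r kr r kr kt kr r kr kt kt kr kt kt — and concatenate.

krktkrrkrktktkrktkrrkrrkrktkrrkrktktkrktkt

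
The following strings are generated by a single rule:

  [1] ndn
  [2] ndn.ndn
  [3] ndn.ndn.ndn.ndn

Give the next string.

ndn.ndn.ndn.ndn.ndn.ndn.ndn.ndn

Every step duplicates the string with '.' between the halves.
So the next term is two copies of ndn.ndn.ndn.ndn with '.' between the halves.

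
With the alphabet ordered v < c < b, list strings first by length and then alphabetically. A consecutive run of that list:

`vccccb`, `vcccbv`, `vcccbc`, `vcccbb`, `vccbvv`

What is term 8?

vccbcv

Continuing the enumeration 3 steps past vccbvv: vccbvv → vccbvc → vccbvb → (answer).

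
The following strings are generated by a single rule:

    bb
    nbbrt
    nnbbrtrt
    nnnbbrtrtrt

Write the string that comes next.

Every step adds n to the front and rt to the end of the previous string.
Applying this once more to nnnbbrtrtrt:

nnnnbbrtrtrtrt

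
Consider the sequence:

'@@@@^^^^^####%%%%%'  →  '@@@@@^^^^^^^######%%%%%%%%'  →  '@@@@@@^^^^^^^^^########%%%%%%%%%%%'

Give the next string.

@@@@@@@^^^^^^^^^^^##########%%%%%%%%%%%%%%

The n-th term is n+3 @'s then 2n+3 ^'s then 2n+2 #'s then 3n+2 %'s (n = 1, 2, …).
At n = 4 the blocks have lengths 7, 11, 10, 14.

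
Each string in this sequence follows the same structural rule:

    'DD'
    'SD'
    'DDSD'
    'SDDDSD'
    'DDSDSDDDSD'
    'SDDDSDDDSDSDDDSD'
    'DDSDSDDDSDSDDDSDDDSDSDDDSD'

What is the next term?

Each term (from the third on) is the two preceding terms concatenated in order: term 3 = DD·SD = DDSD.
The next term joins SDDDSDDDSDSDDDSD and DDSDSDDDSDSDDDSDDDSDSDDDSD.

SDDDSDDDSDSDDDSDDDSDSDDDSDSDDDSDDDSDSDDDSD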